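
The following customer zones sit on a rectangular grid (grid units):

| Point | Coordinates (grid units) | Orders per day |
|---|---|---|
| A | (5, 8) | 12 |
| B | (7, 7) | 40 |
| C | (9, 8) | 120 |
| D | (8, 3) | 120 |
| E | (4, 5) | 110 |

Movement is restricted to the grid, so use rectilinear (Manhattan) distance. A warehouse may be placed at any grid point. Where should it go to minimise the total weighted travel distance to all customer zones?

(8, 5)

Manhattan distance separates: Σwᵢ(|x−xᵢ|+|y−yᵢ|) = Σwᵢ|x−xᵢ| + Σwᵢ|y−yᵢ|, so x and y are optimised independently as 1-D weighted medians.
Total weight W = 402; half = 201.
x-coordinate, sorted with cumulative weight:
  x=4 (E, w=110) cum 110
  x=5 (A, w=12) cum 122
  x=7 (B, w=40) cum 162
  x=8 (D, w=120) cum 282  ← median
  x=9 (C, w=120) cum 402
⇒ x* = 8
y-coordinate, sorted with cumulative weight:
  y=3 (D, w=120) cum 120
  y=5 (E, w=110) cum 230  ← median
  y=7 (B, w=40) cum 270
  y=8 (A, w=12) cum 282
  y=8 (C, w=120) cum 402
⇒ y* = 5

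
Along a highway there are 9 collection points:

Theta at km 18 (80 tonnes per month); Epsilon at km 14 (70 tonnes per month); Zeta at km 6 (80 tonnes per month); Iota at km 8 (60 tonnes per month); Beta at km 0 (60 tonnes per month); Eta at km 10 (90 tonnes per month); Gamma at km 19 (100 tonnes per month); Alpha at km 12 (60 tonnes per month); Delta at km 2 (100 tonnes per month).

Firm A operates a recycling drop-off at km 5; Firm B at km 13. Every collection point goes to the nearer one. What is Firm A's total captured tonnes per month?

300

The indifferent point is the midpoint (5+13)/2 = 9; collection points left of it (closer to Firm A at 5) go to Firm A, those right go to Firm B.
  Beta at 0 (w=60) → Firm A
  Delta at 2 (w=100) → Firm A
  Zeta at 6 (w=80) → Firm A
  Iota at 8 (w=60) → Firm A
  Eta at 10 (w=90) → Firm B
  Alpha at 12 (w=60) → Firm B
  Epsilon at 14 (w=70) → Firm B
  Theta at 18 (w=80) → Firm B
  Gamma at 19 (w=100) → Firm B
Firm A captures 300; Firm B captures 400.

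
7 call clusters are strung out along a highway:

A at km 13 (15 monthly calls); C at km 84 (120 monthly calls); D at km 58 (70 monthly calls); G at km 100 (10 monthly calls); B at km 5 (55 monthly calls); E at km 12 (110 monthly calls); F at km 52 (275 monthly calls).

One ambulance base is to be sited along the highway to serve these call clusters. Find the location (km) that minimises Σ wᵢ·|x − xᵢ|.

x = 52

For a sum of weighted absolute distances on a line, the optimum is the weighted median (not the mean). Total weight W = 655; half-weight = 327.5.
Sort by position and accumulate weight:
  km 5 (B, w=55) → cum 55
  km 12 (E, w=110) → cum 165
  km 13 (A, w=15) → cum 180
  km 52 (F, w=275) → cum 455  ≥ 327.5 → median here
  km 58 (D, w=70) → cum 525
  km 84 (C, w=120) → cum 645
  km 100 (G, w=10) → cum 655
Optimal location: km 52.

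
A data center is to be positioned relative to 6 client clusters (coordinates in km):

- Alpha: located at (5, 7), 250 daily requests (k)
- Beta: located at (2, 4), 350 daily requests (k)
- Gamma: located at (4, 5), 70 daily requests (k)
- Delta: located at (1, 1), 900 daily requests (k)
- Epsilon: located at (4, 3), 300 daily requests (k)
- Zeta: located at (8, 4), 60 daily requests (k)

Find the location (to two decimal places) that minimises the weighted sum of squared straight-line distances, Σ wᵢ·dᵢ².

(2.49, 2.87)

The minimiser of Σwᵢ‖p−pᵢ‖² is the weighted centroid p* = (Σwᵢpᵢ)/(Σwᵢ).
Σwᵢ = 1930.
Σwᵢxᵢ = 250·5 + 350·2 + 70·4 + 900·1 + 300·4 + 60·8 = 4810.
Σwᵢyᵢ = 250·7 + 350·4 + 70·5 + 900·1 + 300·3 + 60·4 = 5540.
x* = 4810/1930 = 2.49, y* = 5540/1930 = 2.87.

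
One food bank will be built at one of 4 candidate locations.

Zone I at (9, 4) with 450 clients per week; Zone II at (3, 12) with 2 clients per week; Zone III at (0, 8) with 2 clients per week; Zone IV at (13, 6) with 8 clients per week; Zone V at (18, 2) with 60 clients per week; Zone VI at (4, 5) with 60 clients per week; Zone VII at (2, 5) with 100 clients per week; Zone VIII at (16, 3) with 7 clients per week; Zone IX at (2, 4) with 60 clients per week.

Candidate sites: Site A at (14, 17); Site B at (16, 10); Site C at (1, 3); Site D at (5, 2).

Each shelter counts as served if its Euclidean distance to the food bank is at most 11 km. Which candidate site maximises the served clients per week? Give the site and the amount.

Site D, covering 682

Coverage radius r = 11 km; a point is covered iff (Δx)²+(Δy)² ≤ 11² = 121.
  Site A (14, 17): covers {none} → 0
  Site B (16, 10): covers {Zone I, Zone IV, Zone V, Zone VIII} → 525
  Site C (1, 3): covers {Zone I, Zone II, Zone III, Zone VI, Zone VII, Zone IX} → 674
  Site D (5, 2): covers {Zone I, Zone II, Zone III, Zone IV, Zone VI, Zone VII, Zone IX} → 682
Maximum coverage at Site D: 682 clients per week.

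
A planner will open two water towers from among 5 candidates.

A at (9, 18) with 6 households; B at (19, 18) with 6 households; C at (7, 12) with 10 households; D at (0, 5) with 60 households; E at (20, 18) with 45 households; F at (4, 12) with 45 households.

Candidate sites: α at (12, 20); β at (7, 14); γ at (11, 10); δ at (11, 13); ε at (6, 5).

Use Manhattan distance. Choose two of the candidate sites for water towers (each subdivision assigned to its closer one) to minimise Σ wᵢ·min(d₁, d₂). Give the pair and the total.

Evaluate every pair (each demand assigned to the nearer of the two):
  {α, ε}: total = 1379
  {β, ε}: total = 1502
  {δ, ε}: total = 1520
  {α, β}: total = 1739
  {γ, ε}: total = 1746
  {β, δ}: total = 1949
  {α, γ}: total = 1959
  {α, δ}: total = 2084
  {β, γ}: total = 2102
  {γ, δ}: total = 2120
Best pair: {α, ε} with total 1379.

{α, ε}, total 1379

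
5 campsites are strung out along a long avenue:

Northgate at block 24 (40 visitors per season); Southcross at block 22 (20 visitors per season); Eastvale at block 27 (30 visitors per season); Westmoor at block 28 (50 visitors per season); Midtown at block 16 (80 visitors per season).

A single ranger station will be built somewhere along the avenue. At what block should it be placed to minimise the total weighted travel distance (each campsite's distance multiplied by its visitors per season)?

x = 24

For a sum of weighted absolute distances on a line, the optimum is the weighted median (not the mean). Total weight W = 220; half-weight = 110.
Sort by position and accumulate weight:
  block 16 (Midtown, w=80) → cum 80
  block 22 (Southcross, w=20) → cum 100
  block 24 (Northgate, w=40) → cum 140  ≥ 110 → median here
  block 27 (Eastvale, w=30) → cum 170
  block 28 (Westmoor, w=50) → cum 220
Optimal location: block 24.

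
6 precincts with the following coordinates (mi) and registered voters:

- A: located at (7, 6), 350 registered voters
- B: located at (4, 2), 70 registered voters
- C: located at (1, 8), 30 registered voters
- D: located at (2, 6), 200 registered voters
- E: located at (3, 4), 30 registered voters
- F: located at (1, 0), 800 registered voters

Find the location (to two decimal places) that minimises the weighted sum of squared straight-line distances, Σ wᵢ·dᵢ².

The minimiser of Σwᵢ‖p−pᵢ‖² is the weighted centroid p* = (Σwᵢpᵢ)/(Σwᵢ).
Σwᵢ = 1480.
Σwᵢxᵢ = 350·7 + 70·4 + 30·1 + 200·2 + 30·3 + 800·1 = 4050.
Σwᵢyᵢ = 350·6 + 70·2 + 30·8 + 200·6 + 30·4 + 800·0 = 3800.
x* = 4050/1480 = 2.74, y* = 3800/1480 = 2.57.

(2.74, 2.57)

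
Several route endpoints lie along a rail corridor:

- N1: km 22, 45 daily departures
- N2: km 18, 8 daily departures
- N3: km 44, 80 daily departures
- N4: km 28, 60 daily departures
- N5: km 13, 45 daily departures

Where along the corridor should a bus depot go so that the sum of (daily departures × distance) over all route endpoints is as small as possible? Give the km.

For a sum of weighted absolute distances on a line, the optimum is the weighted median (not the mean). Total weight W = 238; half-weight = 119.
Sort by position and accumulate weight:
  km 13 (N5, w=45) → cum 45
  km 18 (N2, w=8) → cum 53
  km 22 (N1, w=45) → cum 98
  km 28 (N4, w=60) → cum 158  ≥ 119 → median here
  km 44 (N3, w=80) → cum 238
Optimal location: km 28.

x = 28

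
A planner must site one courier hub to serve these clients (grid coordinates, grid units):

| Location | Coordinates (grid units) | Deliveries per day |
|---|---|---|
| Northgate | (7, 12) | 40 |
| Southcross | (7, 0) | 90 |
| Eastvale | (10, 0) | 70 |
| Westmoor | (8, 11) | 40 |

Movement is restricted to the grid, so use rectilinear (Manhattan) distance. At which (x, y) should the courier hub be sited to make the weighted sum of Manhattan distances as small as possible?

Manhattan distance separates: Σwᵢ(|x−xᵢ|+|y−yᵢ|) = Σwᵢ|x−xᵢ| + Σwᵢ|y−yᵢ|, so x and y are optimised independently as 1-D weighted medians.
Total weight W = 240; half = 120.
x-coordinate, sorted with cumulative weight:
  x=7 (Northgate, w=40) cum 40
  x=7 (Southcross, w=90) cum 130  ← median
  x=8 (Westmoor, w=40) cum 170
  x=10 (Eastvale, w=70) cum 240
⇒ x* = 7
y-coordinate, sorted with cumulative weight:
  y=0 (Southcross, w=90) cum 90
  y=0 (Eastvale, w=70) cum 160  ← median
  y=11 (Westmoor, w=40) cum 200
  y=12 (Northgate, w=40) cum 240
⇒ y* = 0

(7, 0)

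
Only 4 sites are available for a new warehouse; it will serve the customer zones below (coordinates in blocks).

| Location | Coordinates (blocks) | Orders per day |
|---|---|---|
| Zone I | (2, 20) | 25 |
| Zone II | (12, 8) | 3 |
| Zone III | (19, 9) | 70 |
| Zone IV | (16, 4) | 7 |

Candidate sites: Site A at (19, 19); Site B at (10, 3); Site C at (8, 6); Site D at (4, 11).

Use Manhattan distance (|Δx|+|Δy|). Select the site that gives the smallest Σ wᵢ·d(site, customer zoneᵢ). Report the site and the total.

Total weighted distance at each candidate:
  Site A (19, 19): total = 1330
  Site B (10, 3): total = 1745
  Site C (8, 6): total = 1568
  Site D (4, 11): total = 1631
Minimum is at Site A with total 1330 blocks.

Site A, total 1330 blocks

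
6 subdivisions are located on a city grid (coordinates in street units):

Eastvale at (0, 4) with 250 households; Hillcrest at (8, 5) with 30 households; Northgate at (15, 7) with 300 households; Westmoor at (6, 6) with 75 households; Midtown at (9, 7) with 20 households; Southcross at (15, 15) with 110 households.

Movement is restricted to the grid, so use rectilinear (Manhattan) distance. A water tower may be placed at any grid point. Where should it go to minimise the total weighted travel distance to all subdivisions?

(15, 7)

Manhattan distance separates: Σwᵢ(|x−xᵢ|+|y−yᵢ|) = Σwᵢ|x−xᵢ| + Σwᵢ|y−yᵢ|, so x and y are optimised independently as 1-D weighted medians.
Total weight W = 785; half = 392.5.
x-coordinate, sorted with cumulative weight:
  x=0 (Eastvale, w=250) cum 250
  x=6 (Westmoor, w=75) cum 325
  x=8 (Hillcrest, w=30) cum 355
  x=9 (Midtown, w=20) cum 375
  x=15 (Northgate, w=300) cum 675  ← median
  x=15 (Southcross, w=110) cum 785
⇒ x* = 15
y-coordinate, sorted with cumulative weight:
  y=4 (Eastvale, w=250) cum 250
  y=5 (Hillcrest, w=30) cum 280
  y=6 (Westmoor, w=75) cum 355
  y=7 (Northgate, w=300) cum 655  ← median
  y=7 (Midtown, w=20) cum 675
  y=15 (Southcross, w=110) cum 785
⇒ y* = 7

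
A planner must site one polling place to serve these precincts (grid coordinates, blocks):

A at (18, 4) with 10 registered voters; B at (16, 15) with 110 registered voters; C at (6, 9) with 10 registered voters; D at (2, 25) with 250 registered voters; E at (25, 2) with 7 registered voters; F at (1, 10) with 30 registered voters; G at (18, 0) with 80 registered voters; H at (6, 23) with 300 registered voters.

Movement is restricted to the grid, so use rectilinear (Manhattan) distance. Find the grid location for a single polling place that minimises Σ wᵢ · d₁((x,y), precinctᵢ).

Manhattan distance separates: Σwᵢ(|x−xᵢ|+|y−yᵢ|) = Σwᵢ|x−xᵢ| + Σwᵢ|y−yᵢ|, so x and y are optimised independently as 1-D weighted medians.
Total weight W = 797; half = 398.5.
x-coordinate, sorted with cumulative weight:
  x=1 (F, w=30) cum 30
  x=2 (D, w=250) cum 280
  x=6 (C, w=10) cum 290
  x=6 (H, w=300) cum 590  ← median
  x=16 (B, w=110) cum 700
  x=18 (A, w=10) cum 710
  x=18 (G, w=80) cum 790
  x=25 (E, w=7) cum 797
⇒ x* = 6
y-coordinate, sorted with cumulative weight:
  y=0 (G, w=80) cum 80
  y=2 (E, w=7) cum 87
  y=4 (A, w=10) cum 97
  y=9 (C, w=10) cum 107
  y=10 (F, w=30) cum 137
  y=15 (B, w=110) cum 247
  y=23 (H, w=300) cum 547  ← median
  y=25 (D, w=250) cum 797
⇒ y* = 23

(6, 23)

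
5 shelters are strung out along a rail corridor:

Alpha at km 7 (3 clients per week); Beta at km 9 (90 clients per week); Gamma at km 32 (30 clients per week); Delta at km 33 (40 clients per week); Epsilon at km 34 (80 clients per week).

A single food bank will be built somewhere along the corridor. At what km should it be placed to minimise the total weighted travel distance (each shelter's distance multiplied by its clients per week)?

For a sum of weighted absolute distances on a line, the optimum is the weighted median (not the mean). Total weight W = 243; half-weight = 121.5.
Sort by position and accumulate weight:
  km 7 (Alpha, w=3) → cum 3
  km 9 (Beta, w=90) → cum 93
  km 32 (Gamma, w=30) → cum 123  ≥ 121.5 → median here
  km 33 (Delta, w=40) → cum 163
  km 34 (Epsilon, w=80) → cum 243
Optimal location: km 32.

x = 32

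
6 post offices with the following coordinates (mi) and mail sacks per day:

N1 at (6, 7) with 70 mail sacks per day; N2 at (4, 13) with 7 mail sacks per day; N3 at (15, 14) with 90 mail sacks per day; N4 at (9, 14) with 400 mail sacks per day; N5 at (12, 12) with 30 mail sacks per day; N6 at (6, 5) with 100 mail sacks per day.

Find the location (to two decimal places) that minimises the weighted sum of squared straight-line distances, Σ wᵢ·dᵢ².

(9.12, 11.91)

The minimiser of Σwᵢ‖p−pᵢ‖² is the weighted centroid p* = (Σwᵢpᵢ)/(Σwᵢ).
Σwᵢ = 697.
Σwᵢxᵢ = 70·6 + 7·4 + 90·15 + 400·9 + 30·12 + 100·6 = 6358.
Σwᵢyᵢ = 70·7 + 7·13 + 90·14 + 400·14 + 30·12 + 100·5 = 8301.
x* = 6358/697 = 9.12, y* = 8301/697 = 11.91.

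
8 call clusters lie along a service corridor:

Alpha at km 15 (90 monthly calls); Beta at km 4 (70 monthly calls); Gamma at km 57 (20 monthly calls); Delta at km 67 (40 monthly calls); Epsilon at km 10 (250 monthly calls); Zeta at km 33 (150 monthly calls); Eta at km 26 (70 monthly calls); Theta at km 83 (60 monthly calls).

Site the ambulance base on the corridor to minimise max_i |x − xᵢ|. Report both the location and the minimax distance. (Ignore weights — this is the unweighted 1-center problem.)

location 43.5, max distance 39.5

The 1-center on a line is the midpoint of the two extreme points: leftmost at 4, rightmost at 83.
Optimal location = (4 + 83)/2 = 43.5; maximum distance = (83 − 4)/2 = 39.5.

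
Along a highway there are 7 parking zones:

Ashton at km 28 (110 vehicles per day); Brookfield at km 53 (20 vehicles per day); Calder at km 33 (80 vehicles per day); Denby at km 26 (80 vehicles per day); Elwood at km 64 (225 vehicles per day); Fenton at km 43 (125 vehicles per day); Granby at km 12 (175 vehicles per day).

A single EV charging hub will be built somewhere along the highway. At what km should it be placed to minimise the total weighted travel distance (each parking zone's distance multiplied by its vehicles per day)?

x = 33

For a sum of weighted absolute distances on a line, the optimum is the weighted median (not the mean). Total weight W = 815; half-weight = 407.5.
Sort by position and accumulate weight:
  km 12 (Granby, w=175) → cum 175
  km 26 (Denby, w=80) → cum 255
  km 28 (Ashton, w=110) → cum 365
  km 33 (Calder, w=80) → cum 445  ≥ 407.5 → median here
  km 43 (Fenton, w=125) → cum 570
  km 53 (Brookfield, w=20) → cum 590
  km 64 (Elwood, w=225) → cum 815
Optimal location: km 33.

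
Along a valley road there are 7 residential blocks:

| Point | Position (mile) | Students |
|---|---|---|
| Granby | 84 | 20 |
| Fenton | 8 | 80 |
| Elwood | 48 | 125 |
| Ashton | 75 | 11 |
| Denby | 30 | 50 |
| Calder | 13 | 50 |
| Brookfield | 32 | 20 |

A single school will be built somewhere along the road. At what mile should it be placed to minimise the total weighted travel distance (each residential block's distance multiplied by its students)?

x = 30

For a sum of weighted absolute distances on a line, the optimum is the weighted median (not the mean). Total weight W = 356; half-weight = 178.
Sort by position and accumulate weight:
  mile 8 (Fenton, w=80) → cum 80
  mile 13 (Calder, w=50) → cum 130
  mile 30 (Denby, w=50) → cum 180  ≥ 178 → median here
  mile 32 (Brookfield, w=20) → cum 200
  mile 48 (Elwood, w=125) → cum 325
  mile 75 (Ashton, w=11) → cum 336
  mile 84 (Granby, w=20) → cum 356
Optimal location: mile 30.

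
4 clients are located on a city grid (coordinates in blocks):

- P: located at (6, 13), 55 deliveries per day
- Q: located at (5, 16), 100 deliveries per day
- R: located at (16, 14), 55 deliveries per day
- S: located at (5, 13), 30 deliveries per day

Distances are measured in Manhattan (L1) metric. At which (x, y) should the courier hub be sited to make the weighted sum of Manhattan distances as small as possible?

(5, 14)

Manhattan distance separates: Σwᵢ(|x−xᵢ|+|y−yᵢ|) = Σwᵢ|x−xᵢ| + Σwᵢ|y−yᵢ|, so x and y are optimised independently as 1-D weighted medians.
Total weight W = 240; half = 120.
x-coordinate, sorted with cumulative weight:
  x=5 (Q, w=100) cum 100
  x=5 (S, w=30) cum 130  ← median
  x=6 (P, w=55) cum 185
  x=16 (R, w=55) cum 240
⇒ x* = 5
y-coordinate, sorted with cumulative weight:
  y=13 (P, w=55) cum 55
  y=13 (S, w=30) cum 85
  y=14 (R, w=55) cum 140  ← median
  y=16 (Q, w=100) cum 240
⇒ y* = 14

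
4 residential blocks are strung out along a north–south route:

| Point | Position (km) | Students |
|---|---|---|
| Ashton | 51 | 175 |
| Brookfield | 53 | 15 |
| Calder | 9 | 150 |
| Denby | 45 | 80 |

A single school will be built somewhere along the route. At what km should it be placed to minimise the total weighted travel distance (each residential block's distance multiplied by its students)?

x = 45

For a sum of weighted absolute distances on a line, the optimum is the weighted median (not the mean). Total weight W = 420; half-weight = 210.
Sort by position and accumulate weight:
  km 9 (Calder, w=150) → cum 150
  km 45 (Denby, w=80) → cum 230  ≥ 210 → median here
  km 51 (Ashton, w=175) → cum 405
  km 53 (Brookfield, w=15) → cum 420
Optimal location: km 45.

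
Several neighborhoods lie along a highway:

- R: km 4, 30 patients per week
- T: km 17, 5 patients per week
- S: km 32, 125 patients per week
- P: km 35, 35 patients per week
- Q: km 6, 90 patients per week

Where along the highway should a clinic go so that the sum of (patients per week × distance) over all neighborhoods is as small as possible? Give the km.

For a sum of weighted absolute distances on a line, the optimum is the weighted median (not the mean). Total weight W = 285; half-weight = 142.5.
Sort by position and accumulate weight:
  km 4 (R, w=30) → cum 30
  km 6 (Q, w=90) → cum 120
  km 17 (T, w=5) → cum 125
  km 32 (S, w=125) → cum 250  ≥ 142.5 → median here
  km 35 (P, w=35) → cum 285
Optimal location: km 32.

x = 32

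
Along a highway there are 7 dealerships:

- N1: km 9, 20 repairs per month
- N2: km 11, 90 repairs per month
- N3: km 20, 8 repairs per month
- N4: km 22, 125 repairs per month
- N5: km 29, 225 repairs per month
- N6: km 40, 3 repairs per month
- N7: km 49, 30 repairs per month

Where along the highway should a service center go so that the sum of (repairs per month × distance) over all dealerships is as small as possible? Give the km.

For a sum of weighted absolute distances on a line, the optimum is the weighted median (not the mean). Total weight W = 501; half-weight = 250.5.
Sort by position and accumulate weight:
  km 9 (N1, w=20) → cum 20
  km 11 (N2, w=90) → cum 110
  km 20 (N3, w=8) → cum 118
  km 22 (N4, w=125) → cum 243
  km 29 (N5, w=225) → cum 468  ≥ 250.5 → median here
  km 40 (N6, w=3) → cum 471
  km 49 (N7, w=30) → cum 501
Optimal location: km 29.

x = 29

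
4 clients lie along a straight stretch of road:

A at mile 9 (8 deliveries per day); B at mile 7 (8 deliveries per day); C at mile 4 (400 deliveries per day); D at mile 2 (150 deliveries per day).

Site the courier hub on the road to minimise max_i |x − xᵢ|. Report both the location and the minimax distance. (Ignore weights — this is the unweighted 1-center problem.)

The 1-center on a line is the midpoint of the two extreme points: leftmost at 2, rightmost at 9.
Optimal location = (2 + 9)/2 = 5.5; maximum distance = (9 − 2)/2 = 3.5.

location 5.5, max distance 3.5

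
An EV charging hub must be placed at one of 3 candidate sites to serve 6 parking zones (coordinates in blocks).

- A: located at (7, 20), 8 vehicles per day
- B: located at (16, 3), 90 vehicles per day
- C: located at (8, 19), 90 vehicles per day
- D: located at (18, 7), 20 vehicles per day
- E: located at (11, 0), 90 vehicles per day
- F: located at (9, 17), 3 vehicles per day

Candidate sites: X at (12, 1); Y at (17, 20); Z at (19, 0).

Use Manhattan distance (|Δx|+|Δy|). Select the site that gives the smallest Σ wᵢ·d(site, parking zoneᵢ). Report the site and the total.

X, total 3189 blocks

Total weighted distance at each candidate:
  X (12, 1): total = 3189
  Y (17, 20): total = 5253
  Z (19, 0): total = 4457
Minimum is at X with total 3189 blocks.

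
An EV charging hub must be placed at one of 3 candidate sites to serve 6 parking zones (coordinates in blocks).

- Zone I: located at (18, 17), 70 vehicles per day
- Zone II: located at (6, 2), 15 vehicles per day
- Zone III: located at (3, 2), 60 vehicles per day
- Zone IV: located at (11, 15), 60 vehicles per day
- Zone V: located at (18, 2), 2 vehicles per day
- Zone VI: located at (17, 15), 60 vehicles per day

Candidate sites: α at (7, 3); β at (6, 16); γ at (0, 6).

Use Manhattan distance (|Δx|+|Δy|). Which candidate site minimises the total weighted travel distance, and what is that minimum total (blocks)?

β, total 3272 blocks

Total weighted distance at each candidate:
  α (7, 3): total = 4384
  β (6, 16): total = 3272
  γ (0, 6): total = 5404
Minimum is at β with total 3272 blocks.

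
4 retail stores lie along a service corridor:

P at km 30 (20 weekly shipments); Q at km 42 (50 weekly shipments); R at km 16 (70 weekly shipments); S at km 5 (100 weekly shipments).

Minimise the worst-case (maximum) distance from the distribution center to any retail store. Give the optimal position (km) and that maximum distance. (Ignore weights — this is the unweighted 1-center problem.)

location 23.5, max distance 18.5

The 1-center on a line is the midpoint of the two extreme points: leftmost at 5, rightmost at 42.
Optimal location = (5 + 42)/2 = 23.5; maximum distance = (42 − 5)/2 = 18.5.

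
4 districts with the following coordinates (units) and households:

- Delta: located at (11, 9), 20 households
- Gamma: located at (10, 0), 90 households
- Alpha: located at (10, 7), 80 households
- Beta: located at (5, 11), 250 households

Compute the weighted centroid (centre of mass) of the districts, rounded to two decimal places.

(7.20, 7.93)

The minimiser of Σwᵢ‖p−pᵢ‖² is the weighted centroid p* = (Σwᵢpᵢ)/(Σwᵢ).
Σwᵢ = 440.
Σwᵢxᵢ = 20·11 + 90·10 + 80·10 + 250·5 = 3170.
Σwᵢyᵢ = 20·9 + 90·0 + 80·7 + 250·11 = 3490.
x* = 3170/440 = 7.20, y* = 3490/440 = 7.93.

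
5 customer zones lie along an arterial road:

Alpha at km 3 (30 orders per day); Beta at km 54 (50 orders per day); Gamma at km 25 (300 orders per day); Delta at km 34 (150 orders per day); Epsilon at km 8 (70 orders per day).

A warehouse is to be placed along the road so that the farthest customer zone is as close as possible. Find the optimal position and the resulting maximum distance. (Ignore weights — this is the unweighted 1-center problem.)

location 28.5, max distance 25.5

The 1-center on a line is the midpoint of the two extreme points: leftmost at 3, rightmost at 54.
Optimal location = (3 + 54)/2 = 28.5; maximum distance = (54 − 3)/2 = 25.5.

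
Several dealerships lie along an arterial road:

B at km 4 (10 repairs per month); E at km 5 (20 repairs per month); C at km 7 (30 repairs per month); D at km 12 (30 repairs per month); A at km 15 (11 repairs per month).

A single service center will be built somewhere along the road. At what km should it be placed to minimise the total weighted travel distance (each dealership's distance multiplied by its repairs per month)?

x = 7

For a sum of weighted absolute distances on a line, the optimum is the weighted median (not the mean). Total weight W = 101; half-weight = 50.5.
Sort by position and accumulate weight:
  km 4 (B, w=10) → cum 10
  km 5 (E, w=20) → cum 30
  km 7 (C, w=30) → cum 60  ≥ 50.5 → median here
  km 12 (D, w=30) → cum 90
  km 15 (A, w=11) → cum 101
Optimal location: km 7.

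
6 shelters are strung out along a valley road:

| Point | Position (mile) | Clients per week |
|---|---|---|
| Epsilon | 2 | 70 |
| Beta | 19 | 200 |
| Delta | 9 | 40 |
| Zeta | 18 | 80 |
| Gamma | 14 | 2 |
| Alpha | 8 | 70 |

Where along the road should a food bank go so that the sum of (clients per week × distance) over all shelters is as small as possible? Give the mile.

x = 18

For a sum of weighted absolute distances on a line, the optimum is the weighted median (not the mean). Total weight W = 462; half-weight = 231.
Sort by position and accumulate weight:
  mile 2 (Epsilon, w=70) → cum 70
  mile 8 (Alpha, w=70) → cum 140
  mile 9 (Delta, w=40) → cum 180
  mile 14 (Gamma, w=2) → cum 182
  mile 18 (Zeta, w=80) → cum 262  ≥ 231 → median here
  mile 19 (Beta, w=200) → cum 462
Optimal location: mile 18.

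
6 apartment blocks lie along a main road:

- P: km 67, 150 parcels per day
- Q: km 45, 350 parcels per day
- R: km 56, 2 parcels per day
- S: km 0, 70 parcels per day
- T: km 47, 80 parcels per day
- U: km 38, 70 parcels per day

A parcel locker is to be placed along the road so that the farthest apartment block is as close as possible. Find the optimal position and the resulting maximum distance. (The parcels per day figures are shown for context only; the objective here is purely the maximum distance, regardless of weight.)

The 1-center on a line is the midpoint of the two extreme points: leftmost at 0, rightmost at 67.
Optimal location = (0 + 67)/2 = 33.5; maximum distance = (67 − 0)/2 = 33.5.

location 33.5, max distance 33.5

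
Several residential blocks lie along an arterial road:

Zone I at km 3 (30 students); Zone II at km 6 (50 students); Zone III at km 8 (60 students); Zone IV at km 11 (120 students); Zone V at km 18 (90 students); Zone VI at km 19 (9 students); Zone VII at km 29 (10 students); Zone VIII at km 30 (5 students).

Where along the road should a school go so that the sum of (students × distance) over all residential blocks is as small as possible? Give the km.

For a sum of weighted absolute distances on a line, the optimum is the weighted median (not the mean). Total weight W = 374; half-weight = 187.
Sort by position and accumulate weight:
  km 3 (Zone I, w=30) → cum 30
  km 6 (Zone II, w=50) → cum 80
  km 8 (Zone III, w=60) → cum 140
  km 11 (Zone IV, w=120) → cum 260  ≥ 187 → median here
  km 18 (Zone V, w=90) → cum 350
  km 19 (Zone VI, w=9) → cum 359
  km 29 (Zone VII, w=10) → cum 369
  km 30 (Zone VIII, w=5) → cum 374
Optimal location: km 11.

x = 11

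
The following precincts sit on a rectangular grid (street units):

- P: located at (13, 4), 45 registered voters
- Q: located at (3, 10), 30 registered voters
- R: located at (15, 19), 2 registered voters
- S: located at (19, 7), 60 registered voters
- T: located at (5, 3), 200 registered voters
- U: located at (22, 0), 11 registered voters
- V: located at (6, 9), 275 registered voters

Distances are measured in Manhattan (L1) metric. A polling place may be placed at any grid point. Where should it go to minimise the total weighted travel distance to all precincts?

(6, 7)

Manhattan distance separates: Σwᵢ(|x−xᵢ|+|y−yᵢ|) = Σwᵢ|x−xᵢ| + Σwᵢ|y−yᵢ|, so x and y are optimised independently as 1-D weighted medians.
Total weight W = 623; half = 311.5.
x-coordinate, sorted with cumulative weight:
  x=3 (Q, w=30) cum 30
  x=5 (T, w=200) cum 230
  x=6 (V, w=275) cum 505  ← median
  x=13 (P, w=45) cum 550
  x=15 (R, w=2) cum 552
  x=19 (S, w=60) cum 612
  x=22 (U, w=11) cum 623
⇒ x* = 6
y-coordinate, sorted with cumulative weight:
  y=0 (U, w=11) cum 11
  y=3 (T, w=200) cum 211
  y=4 (P, w=45) cum 256
  y=7 (S, w=60) cum 316  ← median
  y=9 (V, w=275) cum 591
  y=10 (Q, w=30) cum 621
  y=19 (R, w=2) cum 623
⇒ y* = 7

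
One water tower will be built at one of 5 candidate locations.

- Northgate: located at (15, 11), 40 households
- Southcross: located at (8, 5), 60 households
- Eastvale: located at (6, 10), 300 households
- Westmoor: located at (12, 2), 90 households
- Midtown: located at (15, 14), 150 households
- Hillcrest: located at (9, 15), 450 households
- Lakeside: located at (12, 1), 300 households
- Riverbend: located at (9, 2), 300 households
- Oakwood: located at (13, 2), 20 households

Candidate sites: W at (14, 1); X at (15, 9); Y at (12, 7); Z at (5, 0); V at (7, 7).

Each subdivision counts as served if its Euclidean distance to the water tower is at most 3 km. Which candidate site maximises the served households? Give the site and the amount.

Coverage radius r = 3 km; a point is covered iff (Δx)²+(Δy)² ≤ 3² = 9.
  W (14, 1): covers {Westmoor, Lakeside, Oakwood} → 410
  X (15, 9): covers {Northgate} → 40
  Y (12, 7): covers {none} → 0
  Z (5, 0): covers {none} → 0
  V (7, 7): covers {Southcross} → 60
Maximum coverage at W: 410 households.

W, covering 410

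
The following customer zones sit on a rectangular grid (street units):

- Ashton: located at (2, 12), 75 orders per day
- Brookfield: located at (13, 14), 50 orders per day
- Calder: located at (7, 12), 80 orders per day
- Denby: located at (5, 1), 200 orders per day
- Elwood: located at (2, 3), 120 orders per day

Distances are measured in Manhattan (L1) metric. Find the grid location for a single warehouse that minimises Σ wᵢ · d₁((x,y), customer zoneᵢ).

(5, 3)

Manhattan distance separates: Σwᵢ(|x−xᵢ|+|y−yᵢ|) = Σwᵢ|x−xᵢ| + Σwᵢ|y−yᵢ|, so x and y are optimised independently as 1-D weighted medians.
Total weight W = 525; half = 262.5.
x-coordinate, sorted with cumulative weight:
  x=2 (Ashton, w=75) cum 75
  x=2 (Elwood, w=120) cum 195
  x=5 (Denby, w=200) cum 395  ← median
  x=7 (Calder, w=80) cum 475
  x=13 (Brookfield, w=50) cum 525
⇒ x* = 5
y-coordinate, sorted with cumulative weight:
  y=1 (Denby, w=200) cum 200
  y=3 (Elwood, w=120) cum 320  ← median
  y=12 (Ashton, w=75) cum 395
  y=12 (Calder, w=80) cum 475
  y=14 (Brookfield, w=50) cum 525
⇒ y* = 3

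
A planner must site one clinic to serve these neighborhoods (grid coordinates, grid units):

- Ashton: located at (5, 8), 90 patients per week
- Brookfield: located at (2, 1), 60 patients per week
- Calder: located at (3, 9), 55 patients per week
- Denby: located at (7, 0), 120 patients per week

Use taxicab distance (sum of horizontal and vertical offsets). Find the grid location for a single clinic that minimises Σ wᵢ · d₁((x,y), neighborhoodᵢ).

Manhattan distance separates: Σwᵢ(|x−xᵢ|+|y−yᵢ|) = Σwᵢ|x−xᵢ| + Σwᵢ|y−yᵢ|, so x and y are optimised independently as 1-D weighted medians.
Total weight W = 325; half = 162.5.
x-coordinate, sorted with cumulative weight:
  x=2 (Brookfield, w=60) cum 60
  x=3 (Calder, w=55) cum 115
  x=5 (Ashton, w=90) cum 205  ← median
  x=7 (Denby, w=120) cum 325
⇒ x* = 5
y-coordinate, sorted with cumulative weight:
  y=0 (Denby, w=120) cum 120
  y=1 (Brookfield, w=60) cum 180  ← median
  y=8 (Ashton, w=90) cum 270
  y=9 (Calder, w=55) cum 325
⇒ y* = 1

(5, 1)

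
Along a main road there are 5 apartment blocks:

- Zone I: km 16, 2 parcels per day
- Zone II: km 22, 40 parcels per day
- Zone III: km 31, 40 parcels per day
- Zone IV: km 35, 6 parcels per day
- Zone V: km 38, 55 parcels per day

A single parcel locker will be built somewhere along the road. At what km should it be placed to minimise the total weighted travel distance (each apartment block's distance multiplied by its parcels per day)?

For a sum of weighted absolute distances on a line, the optimum is the weighted median (not the mean). Total weight W = 143; half-weight = 71.5.
Sort by position and accumulate weight:
  km 16 (Zone I, w=2) → cum 2
  km 22 (Zone II, w=40) → cum 42
  km 31 (Zone III, w=40) → cum 82  ≥ 71.5 → median here
  km 35 (Zone IV, w=6) → cum 88
  km 38 (Zone V, w=55) → cum 143
Optimal location: km 31.

x = 31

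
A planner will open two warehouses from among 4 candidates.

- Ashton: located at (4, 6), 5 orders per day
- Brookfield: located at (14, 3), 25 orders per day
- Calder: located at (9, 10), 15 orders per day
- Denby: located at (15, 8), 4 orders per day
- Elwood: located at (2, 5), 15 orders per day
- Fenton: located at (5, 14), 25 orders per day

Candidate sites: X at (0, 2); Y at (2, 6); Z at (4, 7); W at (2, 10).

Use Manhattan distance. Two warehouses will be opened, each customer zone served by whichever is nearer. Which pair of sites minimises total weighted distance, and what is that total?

Evaluate every pair (each demand assigned to the nearer of the two):
  {Y, Z}: total = 738
  {Y, W}: total = 740
  {Z, W}: total = 743
  {X, Z}: total = 783
  {X, W}: total = 820
  {X, Y}: total = 900
Best pair: {Y, Z} with total 738.

{Y, Z}, total 738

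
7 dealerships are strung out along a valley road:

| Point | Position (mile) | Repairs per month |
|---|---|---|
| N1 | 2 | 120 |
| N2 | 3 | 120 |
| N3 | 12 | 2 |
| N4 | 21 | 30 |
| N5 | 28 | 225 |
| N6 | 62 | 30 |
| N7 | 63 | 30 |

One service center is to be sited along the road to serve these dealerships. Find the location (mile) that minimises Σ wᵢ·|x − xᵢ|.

For a sum of weighted absolute distances on a line, the optimum is the weighted median (not the mean). Total weight W = 557; half-weight = 278.5.
Sort by position and accumulate weight:
  mile 2 (N1, w=120) → cum 120
  mile 3 (N2, w=120) → cum 240
  mile 12 (N3, w=2) → cum 242
  mile 21 (N4, w=30) → cum 272
  mile 28 (N5, w=225) → cum 497  ≥ 278.5 → median here
  mile 62 (N6, w=30) → cum 527
  mile 63 (N7, w=30) → cum 557
Optimal location: mile 28.

x = 28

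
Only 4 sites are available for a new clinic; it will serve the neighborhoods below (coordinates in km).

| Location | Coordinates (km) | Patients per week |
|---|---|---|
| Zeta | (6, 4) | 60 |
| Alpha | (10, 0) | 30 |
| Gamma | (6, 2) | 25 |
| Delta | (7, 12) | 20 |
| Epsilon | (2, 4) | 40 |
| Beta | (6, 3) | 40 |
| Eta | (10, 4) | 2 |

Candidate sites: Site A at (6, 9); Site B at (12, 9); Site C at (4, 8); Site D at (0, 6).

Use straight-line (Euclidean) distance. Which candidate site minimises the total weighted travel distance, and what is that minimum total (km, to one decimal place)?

Site C, total 1235.2 km

Total weighted distance at each candidate:
  Site A (6, 9): total = 1342.6
  Site B (12, 9): total = 1889.7
  Site C (4, 8): total = 1235.2
  Site D (0, 6): total = 1495.9
Minimum is at Site C with total 1235.2 km.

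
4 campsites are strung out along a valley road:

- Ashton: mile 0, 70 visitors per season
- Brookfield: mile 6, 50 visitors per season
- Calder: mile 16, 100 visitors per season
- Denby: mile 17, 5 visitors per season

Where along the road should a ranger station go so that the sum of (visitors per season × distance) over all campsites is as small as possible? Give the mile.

x = 6

For a sum of weighted absolute distances on a line, the optimum is the weighted median (not the mean). Total weight W = 225; half-weight = 112.5.
Sort by position and accumulate weight:
  mile 0 (Ashton, w=70) → cum 70
  mile 6 (Brookfield, w=50) → cum 120  ≥ 112.5 → median here
  mile 16 (Calder, w=100) → cum 220
  mile 17 (Denby, w=5) → cum 225
Optimal location: mile 6.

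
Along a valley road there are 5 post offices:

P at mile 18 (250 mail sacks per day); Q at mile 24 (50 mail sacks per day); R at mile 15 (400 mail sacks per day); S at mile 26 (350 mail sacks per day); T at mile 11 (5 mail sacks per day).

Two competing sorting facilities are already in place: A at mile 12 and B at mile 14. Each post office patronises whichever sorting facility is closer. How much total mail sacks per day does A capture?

The indifferent point is the midpoint (12+14)/2 = 13; post offices left of it (closer to A at 12) go to A, those right go to B.
  T at 11 (w=5) → A
  R at 15 (w=400) → B
  P at 18 (w=250) → B
  Q at 24 (w=50) → B
  S at 26 (w=350) → B
A captures 5; B captures 1050.

5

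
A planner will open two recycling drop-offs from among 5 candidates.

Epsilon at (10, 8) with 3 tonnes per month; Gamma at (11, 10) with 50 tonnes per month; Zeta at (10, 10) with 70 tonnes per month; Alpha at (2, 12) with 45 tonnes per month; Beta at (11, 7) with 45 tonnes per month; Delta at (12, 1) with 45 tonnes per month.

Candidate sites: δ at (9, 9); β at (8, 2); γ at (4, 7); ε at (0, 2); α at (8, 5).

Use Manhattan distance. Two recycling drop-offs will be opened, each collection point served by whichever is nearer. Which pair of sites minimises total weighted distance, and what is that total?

Evaluate every pair (each demand assigned to the nearer of the two):
  {δ, β}: total = 1151
  {δ, γ}: total = 1286
  {δ, α}: total = 1286
  {δ, ε}: total = 1421
  {γ, α}: total = 1805
  {β, α}: total = 1940
  {β, γ}: total = 2006
  {ε, α}: total = 2030
  {γ, ε}: total = 2366
  {β, ε}: total = 2399
Best pair: {δ, β} with total 1151.

{δ, β}, total 1151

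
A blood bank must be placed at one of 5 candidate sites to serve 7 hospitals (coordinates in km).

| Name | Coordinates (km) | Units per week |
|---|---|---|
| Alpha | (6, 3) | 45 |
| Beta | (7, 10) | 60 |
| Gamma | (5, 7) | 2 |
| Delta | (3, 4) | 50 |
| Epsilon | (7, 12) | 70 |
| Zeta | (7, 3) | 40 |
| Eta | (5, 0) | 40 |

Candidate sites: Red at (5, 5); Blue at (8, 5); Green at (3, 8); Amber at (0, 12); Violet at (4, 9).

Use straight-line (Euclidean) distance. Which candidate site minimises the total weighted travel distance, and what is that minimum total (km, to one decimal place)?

Total weighted distance at each candidate:
  Red (5, 5): total = 1362.3
  Blue (8, 5): total = 1513.0
  Green (3, 8): total = 1717.1
  Amber (0, 12): total = 2831.0
  Violet (4, 9): total = 1661.3
Minimum is at Red with total 1362.3 km.

Red, total 1362.3 km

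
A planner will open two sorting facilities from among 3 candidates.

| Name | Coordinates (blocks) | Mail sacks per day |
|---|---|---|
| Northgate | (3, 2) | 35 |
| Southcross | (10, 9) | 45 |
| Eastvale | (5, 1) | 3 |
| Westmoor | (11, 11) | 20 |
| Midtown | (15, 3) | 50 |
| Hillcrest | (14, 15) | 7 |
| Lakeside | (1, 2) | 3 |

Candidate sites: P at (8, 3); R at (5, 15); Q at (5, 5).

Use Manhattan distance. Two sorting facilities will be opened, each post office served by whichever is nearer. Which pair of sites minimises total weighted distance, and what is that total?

{P, R}, total 1222

Evaluate every pair (each demand assigned to the nearer of the two):
  {P, R}: total = 1222
  {P, Q}: total = 1264
  {R, Q}: total = 1476
Best pair: {P, R} with total 1222.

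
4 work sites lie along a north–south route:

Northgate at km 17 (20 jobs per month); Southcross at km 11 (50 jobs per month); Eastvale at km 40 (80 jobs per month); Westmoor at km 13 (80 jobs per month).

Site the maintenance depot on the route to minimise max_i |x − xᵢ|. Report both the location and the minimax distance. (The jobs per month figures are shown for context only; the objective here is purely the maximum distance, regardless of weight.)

The 1-center on a line is the midpoint of the two extreme points: leftmost at 11, rightmost at 40.
Optimal location = (11 + 40)/2 = 25.5; maximum distance = (40 − 11)/2 = 14.5.

location 25.5, max distance 14.5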